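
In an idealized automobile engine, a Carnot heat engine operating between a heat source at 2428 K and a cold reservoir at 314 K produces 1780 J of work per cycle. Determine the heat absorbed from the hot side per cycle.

Q_H ≈ 2040 J

For a reversible engine, η = 1 − T_C/T_H = 1 − 314.00/2428.00 = 0.8707.
Q_H = W/η = 1780/0.8707 = 2040 J.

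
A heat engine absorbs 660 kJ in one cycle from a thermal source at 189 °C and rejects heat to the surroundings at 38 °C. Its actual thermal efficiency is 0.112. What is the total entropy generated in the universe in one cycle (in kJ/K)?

T_H = 189 °C → 189 + 273.15 = 462.15 K.
T_C = 38 °C → 38 + 273.15 = 311.15 K.
W = η·Q_H = 0.112 × 660 = 73.92 kJ, so Q_C = Q_H − W = 586.1 kJ.
The hot reservoir loses entropy Q_H/T_H = 660/462.15 = 1.428 kJ/K; the cold reservoir gains Q_C/T_C = 586.1/311.15 = 1.884 kJ/K.
ΔS_univ = −Q_H/T_H + Q_C/T_C = 0.455 kJ/K (> 0, since η = 0.112 < η_Carnot = 0.327).

ΔS_univ ≈ 0.455 kJ/K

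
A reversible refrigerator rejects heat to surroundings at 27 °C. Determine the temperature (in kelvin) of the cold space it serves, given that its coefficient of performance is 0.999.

T_C ≈ 150 K

T_H = 27 °C → 27 + 273.15 = 300.15 K.
COP_R = T_C/(T_H − T_C) ⇒ T_C = T_H·COP_R/(1 + COP_R) = 300.15 × 0.999/(1 + 0.999) = 150 K.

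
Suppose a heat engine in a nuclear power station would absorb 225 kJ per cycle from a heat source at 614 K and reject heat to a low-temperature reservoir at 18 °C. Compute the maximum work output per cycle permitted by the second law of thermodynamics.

W_max ≈ 118 kJ

T_C = 18 °C → 18 + 273.15 = 291.15 K.
The second-law ceiling is the Carnot efficiency, η_max = 1 − T_C/T_H = 1 − 291.15/614.00 = 0.5258.
W_max = η_max · Q_H = 0.5258 × 225 = 118 kJ.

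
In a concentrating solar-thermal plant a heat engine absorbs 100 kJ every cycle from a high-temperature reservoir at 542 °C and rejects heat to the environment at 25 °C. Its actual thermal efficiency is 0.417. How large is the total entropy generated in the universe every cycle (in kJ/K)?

T_H = 542 °C → 542 + 273.15 = 815.15 K.
T_C = 25 °C → 25 + 273.15 = 298.15 K.
W = η·Q_H = 0.417 × 100 = 41.70 kJ, so Q_C = Q_H − W = 58.30 kJ.
Entropy balance on the reservoirs: −Q_H/T_H = -0.1227 kJ/K, +Q_C/T_C = 0.1955 kJ/K.
ΔS_univ = −Q_H/T_H + Q_C/T_C = 0.0729 kJ/K (> 0, since η = 0.417 < η_Carnot = 0.634).

ΔS_univ ≈ 0.0729 kJ/K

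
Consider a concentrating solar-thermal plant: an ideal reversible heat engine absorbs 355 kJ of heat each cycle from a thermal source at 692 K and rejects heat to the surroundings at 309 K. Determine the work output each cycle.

W ≈ 196 kJ

Carnot efficiency: η = 1 − T_C/T_H = 1 − 309.00/692.00 = 0.5535.
W = η·Q_H = 0.5535 × 355 = 196 kJ.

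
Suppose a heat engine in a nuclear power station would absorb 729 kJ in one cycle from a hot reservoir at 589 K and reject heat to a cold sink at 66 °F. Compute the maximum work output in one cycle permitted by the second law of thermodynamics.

W_max ≈ 368 kJ

T_C = 66 °F → (66 − 32) × 5/9 = 18.89 °C = 292.04 K.
No engine can exceed the Carnot limit: η_max = 1 − T_C/T_H = 1 − 292.04/589.00 = 0.5042.
W_max = η_max · Q_H = 0.5042 × 729 = 368 kJ.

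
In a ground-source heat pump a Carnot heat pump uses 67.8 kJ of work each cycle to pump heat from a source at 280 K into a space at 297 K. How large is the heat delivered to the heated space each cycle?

The Carnot heat-pump COP is COP_HP = T_H/(T_H − T_C) = 297.00/17.00 = 17.4706.
Q_H = COP_HP · W = 17.4706 × 67.8 = 1185 kJ.

Q_H ≈ 1185 kJ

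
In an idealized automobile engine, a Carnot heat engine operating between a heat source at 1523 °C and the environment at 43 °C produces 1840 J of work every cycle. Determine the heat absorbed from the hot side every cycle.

T_H = 1523 °C → 1523 + 273.15 = 1796.15 K.
T_C = 43 °C → 43 + 273.15 = 316.15 K.
η_rev = 1 − T_C/T_H = 1 − 316.15/1796.15 = 0.8240.
Q_H = W/η = 1840/0.8240 = 2230 J.

Q_H ≈ 2230 J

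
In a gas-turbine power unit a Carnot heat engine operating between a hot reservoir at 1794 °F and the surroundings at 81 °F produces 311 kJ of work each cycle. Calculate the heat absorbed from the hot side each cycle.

T_H = 1794 °F → (1794 − 32) × 5/9 = 978.89 °C = 1252.04 K.
T_C = 81 °F → (81 − 32) × 5/9 = 27.22 °C = 300.37 K.
Since the cycle is reversible, η = 1 − T_C/T_H = 1 − 300.37/1252.04 = 0.7601.
Q_H = W/η = 311/0.7601 = 409 kJ.

Q_H ≈ 409 kJ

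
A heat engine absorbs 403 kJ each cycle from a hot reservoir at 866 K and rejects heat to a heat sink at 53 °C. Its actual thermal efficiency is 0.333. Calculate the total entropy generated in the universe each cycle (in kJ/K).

ΔS_univ ≈ 0.359 kJ/K

T_C = 53 °C → 53 + 273.15 = 326.15 K.
W = η·Q_H = 0.333 × 403 = 134.2 kJ, so Q_C = Q_H − W = 268.8 kJ.
Reservoir entropy changes: ΔS_H = −Q_H/T_H = −403/866.00 = -0.4654 kJ/K and ΔS_C = +Q_C/T_C = 268.8/326.15 = 0.8242 kJ/K.
ΔS_univ = −Q_H/T_H + Q_C/T_C = 0.359 kJ/K (> 0, since η = 0.333 < η_Carnot = 0.623).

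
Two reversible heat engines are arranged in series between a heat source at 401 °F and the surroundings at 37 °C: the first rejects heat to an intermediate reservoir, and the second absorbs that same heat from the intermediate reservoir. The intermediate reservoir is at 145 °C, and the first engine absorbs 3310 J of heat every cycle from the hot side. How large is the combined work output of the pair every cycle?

W_total ≈ 1160 J

T_H = 401 °F → (401 − 32) × 5/9 = 205.00 °C = 478.15 K.
T_C = 37 °C → 37 + 273.15 = 310.15 K.
Two reversible stages in series are equivalent to a single Carnot engine between T_H and T_C, so η_total = 1 − T_C/T_H = 1 − 310.15/478.15 = 0.3514.
W_total = η_total · Q_H = 0.3514 × 3310 = 1160 J.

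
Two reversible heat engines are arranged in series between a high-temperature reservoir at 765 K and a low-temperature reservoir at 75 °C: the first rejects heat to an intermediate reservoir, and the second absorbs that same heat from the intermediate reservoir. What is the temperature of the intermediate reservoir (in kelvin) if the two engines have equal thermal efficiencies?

T_C = 75 °C → 75 + 273.15 = 348.15 K.
Equal efficiencies require 1 − T_m/T_H = 1 − T_C/T_m, i.e. T_m/T_H = T_C/T_m, so T_m = √(T_H·T_C) = √(765.00 × 348.15) = 516.1 K.

T_m ≈ 516.1 K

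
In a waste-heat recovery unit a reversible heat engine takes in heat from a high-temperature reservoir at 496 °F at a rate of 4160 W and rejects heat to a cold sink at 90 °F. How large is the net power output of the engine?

T_H = 496 °F → (496 − 32) × 5/9 = 257.78 °C = 530.93 K.
T_C = 90 °F → (90 − 32) × 5/9 = 32.22 °C = 305.37 K.
For a reversible engine, η = 1 − T_C/T_H = 1 − 305.37/530.93 = 0.4248.
W = η·Q_H = 0.4248 × 4160 = 1770 W.

Ẇ ≈ 1770 W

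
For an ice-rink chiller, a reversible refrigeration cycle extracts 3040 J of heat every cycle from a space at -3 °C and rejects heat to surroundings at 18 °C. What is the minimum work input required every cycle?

W_in ≈ 236.3 J

T_H = 18 °C → 18 + 273.15 = 291.15 K.
T_C = -3 °C → -3 + 273.15 = 270.15 K.
COP_R = T_C/(T_H − T_C) = 270.15/21.00 = 12.8643.
W = Q_C/COP_R = 3040/12.8643 = 236.3 J.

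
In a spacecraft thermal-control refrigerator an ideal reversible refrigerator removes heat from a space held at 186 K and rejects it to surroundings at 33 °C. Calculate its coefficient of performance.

T_H = 33 °C → 33 + 273.15 = 306.15 K.
Carnot COP: COP_R = T_C/(T_H − T_C) = 186.00/(306.15 − 186.00) = 1.55.

COP_R ≈ 1.55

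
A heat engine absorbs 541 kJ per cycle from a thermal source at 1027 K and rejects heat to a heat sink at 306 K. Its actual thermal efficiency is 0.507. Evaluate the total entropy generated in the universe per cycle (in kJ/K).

W = η·Q_H = 0.507 × 541 = 274.3 kJ, so Q_C = Q_H − W = 266.7 kJ.
Entropy balance on the reservoirs: −Q_H/T_H = -0.5268 kJ/K, +Q_C/T_C = 0.8716 kJ/K.
ΔS_univ = −Q_H/T_H + Q_C/T_C = 0.345 kJ/K (> 0, since η = 0.507 < η_Carnot = 0.702).

ΔS_univ ≈ 0.345 kJ/K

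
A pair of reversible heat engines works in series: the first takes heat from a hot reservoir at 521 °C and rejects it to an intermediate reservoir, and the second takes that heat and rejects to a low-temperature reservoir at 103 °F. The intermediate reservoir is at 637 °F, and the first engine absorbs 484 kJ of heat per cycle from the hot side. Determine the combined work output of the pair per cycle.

W_total ≈ 293 kJ

T_H = 521 °C → 521 + 273.15 = 794.15 K.
T_C = 103 °F → (103 − 32) × 5/9 = 39.44 °C = 312.59 K.
Two reversible stages in series are equivalent to a single Carnot engine between T_H and T_C, so η_total = 1 − T_C/T_H = 1 − 312.59/794.15 = 0.6064.
W_total = η_total · Q_H = 0.6064 × 484 = 293 kJ.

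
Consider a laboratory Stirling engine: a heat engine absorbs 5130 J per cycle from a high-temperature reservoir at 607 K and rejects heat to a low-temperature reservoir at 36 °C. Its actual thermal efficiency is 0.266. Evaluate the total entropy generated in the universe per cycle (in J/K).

T_C = 36 °C → 36 + 273.15 = 309.15 K.
W = η·Q_H = 0.266 × 5130 = 1365 J, so Q_C = Q_H − W = 3765 J.
Entropy balance on the reservoirs: −Q_H/T_H = -8.451 J/K, +Q_C/T_C = 12.18 J/K.
ΔS_univ = −Q_H/T_H + Q_C/T_C = 3.73 J/K (> 0, since η = 0.266 < η_Carnot = 0.491).

ΔS_univ ≈ 3.73 J/K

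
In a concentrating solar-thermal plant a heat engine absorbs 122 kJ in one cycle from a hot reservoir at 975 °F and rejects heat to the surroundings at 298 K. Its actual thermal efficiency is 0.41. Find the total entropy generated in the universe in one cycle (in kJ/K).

T_H = 975 °F → (975 − 32) × 5/9 = 523.89 °C = 797.04 K.
W = η·Q_H = 0.41 × 122 = 50.02 kJ, so Q_C = Q_H − W = 71.98 kJ.
The hot reservoir loses entropy Q_H/T_H = 122/797.04 = 0.1531 kJ/K; the cold reservoir gains Q_C/T_C = 71.98/298.00 = 0.2415 kJ/K.
ΔS_univ = −Q_H/T_H + Q_C/T_C = 0.08848 kJ/K (> 0, since η = 0.41 < η_Carnot = 0.626).

ΔS_univ ≈ 0.08848 kJ/K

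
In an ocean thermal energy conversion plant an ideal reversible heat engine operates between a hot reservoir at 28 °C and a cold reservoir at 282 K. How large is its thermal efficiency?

T_H = 28 °C → 28 + 273.15 = 301.15 K.
Carnot efficiency: η = 1 − T_C/T_H = 1 − 282.00/301.15 = 0.06359.

η ≈ 0.06359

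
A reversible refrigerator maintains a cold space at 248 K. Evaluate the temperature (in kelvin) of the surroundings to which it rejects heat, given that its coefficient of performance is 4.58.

COP_R = T_C/(T_H − T_C) ⇒ T_H = T_C·(1 + 1/COP_R) = 248.00 × (1 + 1/4.58) = 302.1 K.

T_H ≈ 302.1 K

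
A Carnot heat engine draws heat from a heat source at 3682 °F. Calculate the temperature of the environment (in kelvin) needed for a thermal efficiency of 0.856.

T_C ≈ 331 K

T_H = 3682 °F → (3682 − 32) × 5/9 = 2027.78 °C = 2300.93 K.
From η = 1 − T_C/T_H, T_C = T_H·(1 − η) = 2300.93 × (1 − 0.856) = 331 K.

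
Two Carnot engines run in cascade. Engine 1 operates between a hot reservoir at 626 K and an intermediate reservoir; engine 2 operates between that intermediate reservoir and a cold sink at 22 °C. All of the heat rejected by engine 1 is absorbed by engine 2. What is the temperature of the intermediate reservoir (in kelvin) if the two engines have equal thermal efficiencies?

T_C = 22 °C → 22 + 273.15 = 295.15 K.
Equal efficiencies require 1 − T_m/T_H = 1 − T_C/T_m, i.e. T_m/T_H = T_C/T_m, so T_m = √(T_H·T_C) = √(626.00 × 295.15) = 430 K.

T_m ≈ 430 K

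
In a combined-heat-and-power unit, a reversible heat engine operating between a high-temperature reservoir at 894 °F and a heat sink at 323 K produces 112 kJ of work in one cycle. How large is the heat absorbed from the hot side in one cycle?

T_H = 894 °F → (894 − 32) × 5/9 = 478.89 °C = 752.04 K.
Carnot efficiency: η = 1 − T_C/T_H = 1 − 323.00/752.04 = 0.5705.
Q_H = W/η = 112/0.5705 = 196 kJ.

Q_H ≈ 196 kJ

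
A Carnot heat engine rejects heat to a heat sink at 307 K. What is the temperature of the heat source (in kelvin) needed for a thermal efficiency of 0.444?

T_H ≈ 552 K

From η = 1 − T_C/T_H, solving for T_H gives T_H = T_C/(1 − η) = 307.00/(1 − 0.444) = 552 K.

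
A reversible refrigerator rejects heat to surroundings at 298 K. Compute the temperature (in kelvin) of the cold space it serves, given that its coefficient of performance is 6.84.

T_C ≈ 260.0 K

COP_R = T_C/(T_H − T_C) ⇒ T_C = T_H·COP_R/(1 + COP_R) = 298.00 × 6.84/(1 + 6.84) = 260.0 K.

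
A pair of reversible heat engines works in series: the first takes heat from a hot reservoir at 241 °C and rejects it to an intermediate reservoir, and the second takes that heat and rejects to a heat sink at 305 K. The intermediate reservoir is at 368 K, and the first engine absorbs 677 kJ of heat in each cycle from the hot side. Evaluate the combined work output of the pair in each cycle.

T_H = 241 °C → 241 + 273.15 = 514.15 K.
Two reversible stages in series are equivalent to a single Carnot engine between T_H and T_C, so η_total = 1 − T_C/T_H = 1 − 305.00/514.15 = 0.4068.
W_total = η_total · Q_H = 0.4068 × 677 = 275 kJ.

W_total ≈ 275 kJ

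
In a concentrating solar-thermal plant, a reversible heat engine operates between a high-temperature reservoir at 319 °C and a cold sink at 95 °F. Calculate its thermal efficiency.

T_H = 319 °C → 319 + 273.15 = 592.15 K.
T_C = 95 °F → (95 − 32) × 5/9 = 35.00 °C = 308.15 K.
The Carnot efficiency is η = 1 − T_C/T_H = 1 − 308.15/592.15 = 0.480.

η ≈ 0.480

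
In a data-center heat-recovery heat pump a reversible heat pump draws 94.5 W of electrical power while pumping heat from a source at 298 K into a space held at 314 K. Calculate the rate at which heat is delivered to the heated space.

Q̇_H ≈ 1850 W

Reversible heating COP: COP_HP = T_H/(T_H − T_C) = 314.00/16.00 = 19.6250.
Q_H = COP_HP · W = 19.6250 × 94.5 = 1850 W.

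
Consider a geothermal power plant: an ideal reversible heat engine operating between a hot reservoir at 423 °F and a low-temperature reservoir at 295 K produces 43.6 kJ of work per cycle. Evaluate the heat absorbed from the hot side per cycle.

Q_H ≈ 109 kJ

T_H = 423 °F → (423 − 32) × 5/9 = 217.22 °C = 490.37 K.
Carnot efficiency: η = 1 − T_C/T_H = 1 − 295.00/490.37 = 0.3984.
Q_H = W/η = 43.6/0.3984 = 109 kJ.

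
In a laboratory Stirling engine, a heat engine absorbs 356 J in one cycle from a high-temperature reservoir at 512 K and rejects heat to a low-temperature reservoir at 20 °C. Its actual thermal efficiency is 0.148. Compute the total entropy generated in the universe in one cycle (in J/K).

T_C = 20 °C → 20 + 273.15 = 293.15 K.
W = η·Q_H = 0.148 × 356 = 52.69 J, so Q_C = Q_H − W = 303.3 J.
The hot reservoir loses entropy Q_H/T_H = 356/512.00 = 0.6953 J/K; the cold reservoir gains Q_C/T_C = 303.3/293.15 = 1.035 J/K.
ΔS_univ = −Q_H/T_H + Q_C/T_C = 0.339 J/K (> 0, since η = 0.148 < η_Carnot = 0.427).

ΔS_univ ≈ 0.339 J/K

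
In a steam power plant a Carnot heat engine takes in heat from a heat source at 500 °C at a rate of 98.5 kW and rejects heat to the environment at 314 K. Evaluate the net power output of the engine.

T_H = 500 °C → 500 + 273.15 = 773.15 K.
For a reversible engine, η = 1 − T_C/T_H = 1 − 314.00/773.15 = 0.5939.
W = η·Q_H = 0.5939 × 98.5 = 58.5 kW.

Ẇ ≈ 58.5 kW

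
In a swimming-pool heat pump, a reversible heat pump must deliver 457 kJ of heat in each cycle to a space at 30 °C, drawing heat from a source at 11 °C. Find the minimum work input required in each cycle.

T_H = 30 °C → 30 + 273.15 = 303.15 K.
T_C = 11 °C → 11 + 273.15 = 284.15 K.
COP_HP = T_H/(T_H − T_C) = 303.15/19.00 = 15.9553.
W = Q_H/COP_HP = 457/15.9553 = 28.6 kJ.

W_in ≈ 28.6 kJ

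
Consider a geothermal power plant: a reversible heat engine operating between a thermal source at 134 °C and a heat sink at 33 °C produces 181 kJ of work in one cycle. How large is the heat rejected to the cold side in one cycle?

Q_C ≈ 549 kJ

T_H = 134 °C → 134 + 273.15 = 407.15 K.
T_C = 33 °C → 33 + 273.15 = 306.15 K.
Carnot efficiency: η = 1 − T_C/T_H = 1 − 306.15/407.15 = 0.2481.
Since Q_C/Q_H = T_C/T_H and Q_H = W/η, Q_C = W·T_C/(T_H − T_C) = 181 × 306.15/101.00 = 549 kJ.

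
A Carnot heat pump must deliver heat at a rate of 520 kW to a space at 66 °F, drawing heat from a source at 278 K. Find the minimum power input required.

T_H = 66 °F → (66 − 32) × 5/9 = 18.89 °C = 292.04 K.
The Carnot heat-pump COP is COP_HP = T_H/(T_H − T_C) = 292.04/14.04 = 20.8021.
W = Q_H/COP_HP = 520/20.8021 = 25.0 kW.

Ẇ_in ≈ 25.0 kW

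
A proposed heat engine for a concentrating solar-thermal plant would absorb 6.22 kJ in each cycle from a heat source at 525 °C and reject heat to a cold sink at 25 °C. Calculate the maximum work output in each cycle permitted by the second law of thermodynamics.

W_max ≈ 3.897 kJ

T_H = 525 °C → 525 + 273.15 = 798.15 K.
T_C = 25 °C → 25 + 273.15 = 298.15 K.
The upper bound on efficiency is η_max = 1 − T_C/T_H = 1 − 298.15/798.15 = 0.6264.
W_max = η_max · Q_H = 0.6264 × 6.22 = 3.897 kJ.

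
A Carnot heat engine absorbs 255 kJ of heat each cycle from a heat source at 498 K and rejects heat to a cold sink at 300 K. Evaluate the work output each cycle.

For a reversible engine, η = 1 − T_C/T_H = 1 − 300.00/498.00 = 0.3976.
W = η·Q_H = 0.3976 × 255 = 101.4 kJ.

W ≈ 101.4 kJ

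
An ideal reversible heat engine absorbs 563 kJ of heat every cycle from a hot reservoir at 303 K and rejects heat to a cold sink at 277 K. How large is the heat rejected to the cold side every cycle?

Since the cycle is reversible, η = 1 − T_C/T_H = 1 − 277.00/303.00 = 0.0858.
For a reversible cycle Q_C/Q_H = T_C/T_H, so Q_C = 563 × 277.00/303.00 = 515 kJ.

Q_C ≈ 515 kJ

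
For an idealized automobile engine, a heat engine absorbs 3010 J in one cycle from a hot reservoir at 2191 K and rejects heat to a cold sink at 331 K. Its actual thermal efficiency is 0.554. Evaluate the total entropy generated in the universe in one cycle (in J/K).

ΔS_univ ≈ 2.68 J/K

W = η·Q_H = 0.554 × 3010 = 1668 J, so Q_C = Q_H − W = 1342 J.
Reservoir entropy changes: ΔS_H = −Q_H/T_H = −3010/2191.00 = -1.374 J/K and ΔS_C = +Q_C/T_C = 1342/331.00 = 4.056 J/K.
ΔS_univ = −Q_H/T_H + Q_C/T_C = 2.68 J/K (> 0, since η = 0.554 < η_Carnot = 0.849).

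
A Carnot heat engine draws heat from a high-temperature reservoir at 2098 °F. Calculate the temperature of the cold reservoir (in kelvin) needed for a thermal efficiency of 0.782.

T_H = 2098 °F → (2098 − 32) × 5/9 = 1147.78 °C = 1420.93 K.
From η = 1 − T_C/T_H, T_C = T_H·(1 − η) = 1420.93 × (1 − 0.782) = 310 K.

T_C ≈ 310 K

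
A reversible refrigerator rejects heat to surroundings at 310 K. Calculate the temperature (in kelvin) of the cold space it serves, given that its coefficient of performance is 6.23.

T_C ≈ 267.1 K

COP_R = T_C/(T_H − T_C) ⇒ T_C = T_H·COP_R/(1 + COP_R) = 310.00 × 6.23/(1 + 6.23) = 267.1 K.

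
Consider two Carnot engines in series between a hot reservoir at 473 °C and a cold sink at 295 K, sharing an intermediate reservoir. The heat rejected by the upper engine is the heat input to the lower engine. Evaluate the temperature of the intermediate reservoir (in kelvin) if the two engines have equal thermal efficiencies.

T_m ≈ 469 K

T_H = 473 °C → 473 + 273.15 = 746.15 K.
Equal efficiencies require 1 − T_m/T_H = 1 − T_C/T_m, i.e. T_m/T_H = T_C/T_m, so T_m = √(T_H·T_C) = √(746.15 × 295.00) = 469 K.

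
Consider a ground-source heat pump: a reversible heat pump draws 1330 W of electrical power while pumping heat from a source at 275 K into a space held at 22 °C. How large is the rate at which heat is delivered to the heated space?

T_H = 22 °C → 22 + 273.15 = 295.15 K.
COP_HP = T_H/(T_H − T_C) = 295.15/20.15 = 14.6476.
Q_H = COP_HP · W = 14.6476 × 1330 = 19480 W.

Q̇_H ≈ 19480 W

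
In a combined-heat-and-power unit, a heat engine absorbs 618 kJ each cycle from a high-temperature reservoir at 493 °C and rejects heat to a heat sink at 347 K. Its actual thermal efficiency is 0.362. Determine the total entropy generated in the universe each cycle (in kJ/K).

ΔS_univ ≈ 0.330 kJ/K

T_H = 493 °C → 493 + 273.15 = 766.15 K.
W = η·Q_H = 0.362 × 618 = 223.7 kJ, so Q_C = Q_H − W = 394.3 kJ.
Entropy balance on the reservoirs: −Q_H/T_H = -0.8066 kJ/K, +Q_C/T_C = 1.136 kJ/K.
ΔS_univ = −Q_H/T_H + Q_C/T_C = 0.330 kJ/K (> 0, since η = 0.362 < η_Carnot = 0.547).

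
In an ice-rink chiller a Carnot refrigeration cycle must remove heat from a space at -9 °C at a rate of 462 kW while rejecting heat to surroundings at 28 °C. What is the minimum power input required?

Ẇ_in ≈ 64.7 kW

T_H = 28 °C → 28 + 273.15 = 301.15 K.
T_C = -9 °C → -9 + 273.15 = 264.15 K.
For a reversible refrigerator, COP_R = T_C/(T_H − T_C) = 264.15/37.00 = 7.1392.
W = Q_C/COP_R = 462/7.1392 = 64.7 kW.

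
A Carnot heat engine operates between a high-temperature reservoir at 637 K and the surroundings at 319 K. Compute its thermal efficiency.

Carnot efficiency: η = 1 − T_C/T_H = 1 − 319.00/637.00 = 0.499.

η ≈ 0.499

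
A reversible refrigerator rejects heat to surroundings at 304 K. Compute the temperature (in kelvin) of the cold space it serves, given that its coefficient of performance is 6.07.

T_C ≈ 261 K

COP_R = T_C/(T_H − T_C) ⇒ T_C = T_H·COP_R/(1 + COP_R) = 304.00 × 6.07/(1 + 6.07) = 261 K.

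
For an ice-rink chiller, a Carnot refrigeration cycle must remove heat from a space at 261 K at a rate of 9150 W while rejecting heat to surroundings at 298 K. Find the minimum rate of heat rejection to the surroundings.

For a reversible cycle Q_H/Q_C = T_H/T_C, so Q_H = Q_C·T_H/T_C = 9150 × 298.00/261.00 = 10450 W.

Q̇_H ≈ 10450 W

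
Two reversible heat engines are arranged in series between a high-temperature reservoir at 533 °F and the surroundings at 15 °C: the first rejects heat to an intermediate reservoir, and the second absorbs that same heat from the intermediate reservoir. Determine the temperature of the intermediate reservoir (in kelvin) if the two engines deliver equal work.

T_H = 533 °F → (533 − 32) × 5/9 = 278.33 °C = 551.48 K.
T_C = 15 °C → 15 + 273.15 = 288.15 K.
For reversible stages Q_m = Q_H·(T_m/T_H). Setting W₁ = Q_H(1 − T_m/T_H) equal to W₂ = Q_m(1 − T_C/T_m) = Q_H·(T_m − T_C)/T_H gives T_H − T_m = T_m − T_C, so T_m = (T_H + T_C)/2 = (551.48 + 288.15)/2 = 420 K.

T_m ≈ 420 K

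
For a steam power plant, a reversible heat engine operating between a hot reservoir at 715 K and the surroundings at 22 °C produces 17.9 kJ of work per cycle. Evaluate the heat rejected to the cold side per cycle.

Q_C ≈ 12.58 kJ

T_C = 22 °C → 22 + 273.15 = 295.15 K.
The Carnot efficiency is η = 1 − T_C/T_H = 1 − 295.15/715.00 = 0.5872.
Since Q_C/Q_H = T_C/T_H and Q_H = W/η, Q_C = W·T_C/(T_H − T_C) = 17.9 × 295.15/419.85 = 12.58 kJ.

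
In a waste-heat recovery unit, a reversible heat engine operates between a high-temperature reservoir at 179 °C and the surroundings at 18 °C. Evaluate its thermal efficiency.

η ≈ 0.3561

T_H = 179 °C → 179 + 273.15 = 452.15 K.
T_C = 18 °C → 18 + 273.15 = 291.15 K.
For a reversible engine, η = 1 − T_C/T_H = 1 − 291.15/452.15 = 0.3561.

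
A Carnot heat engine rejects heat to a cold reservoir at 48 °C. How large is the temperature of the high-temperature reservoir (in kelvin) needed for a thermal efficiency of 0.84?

T_C = 48 °C → 48 + 273.15 = 321.15 K.
From η = 1 − T_C/T_H, solving for T_H gives T_H = T_C/(1 − η) = 321.15/(1 − 0.84) = 2010 K.

T_H ≈ 2010 K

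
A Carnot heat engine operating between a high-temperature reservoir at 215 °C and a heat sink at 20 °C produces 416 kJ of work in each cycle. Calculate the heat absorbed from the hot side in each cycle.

Q_H ≈ 1040 kJ

T_H = 215 °C → 215 + 273.15 = 488.15 K.
T_C = 20 °C → 20 + 273.15 = 293.15 K.
For a reversible engine, η = 1 − T_C/T_H = 1 − 293.15/488.15 = 0.3995.
Q_H = W/η = 416/0.3995 = 1040 kJ.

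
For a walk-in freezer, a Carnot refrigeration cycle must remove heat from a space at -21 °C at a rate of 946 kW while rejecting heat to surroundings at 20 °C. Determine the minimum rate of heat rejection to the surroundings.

Q̇_H ≈ 1100 kW

T_H = 20 °C → 20 + 273.15 = 293.15 K.
T_C = -21 °C → -21 + 273.15 = 252.15 K.
For a reversible cycle Q_H/Q_C = T_H/T_C, so Q_H = Q_C·T_H/T_C = 946 × 293.15/252.15 = 1100 kW.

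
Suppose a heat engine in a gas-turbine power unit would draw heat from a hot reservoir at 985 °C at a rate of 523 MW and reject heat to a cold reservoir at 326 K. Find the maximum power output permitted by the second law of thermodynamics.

T_H = 985 °C → 985 + 273.15 = 1258.15 K.
No engine can exceed the Carnot limit: η_max = 1 − T_C/T_H = 1 − 326.00/1258.15 = 0.7409.
W_max = η_max · Q_H = 0.7409 × 523 = 387 MW.

Ẇ_max ≈ 387 MW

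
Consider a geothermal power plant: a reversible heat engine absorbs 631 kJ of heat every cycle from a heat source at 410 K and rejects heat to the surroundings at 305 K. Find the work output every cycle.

η_rev = 1 − T_C/T_H = 1 − 305.00/410.00 = 0.2561.
W = η·Q_H = 0.2561 × 631 = 162 kJ.

W ≈ 162 kJ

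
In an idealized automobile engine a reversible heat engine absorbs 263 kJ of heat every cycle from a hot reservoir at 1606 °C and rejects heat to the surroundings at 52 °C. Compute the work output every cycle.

W ≈ 217 kJ

T_H = 1606 °C → 1606 + 273.15 = 1879.15 K.
T_C = 52 °C → 52 + 273.15 = 325.15 K.
η_rev = 1 − T_C/T_H = 1 − 325.15/1879.15 = 0.8270.
W = η·Q_H = 0.8270 × 263 = 217 kJ.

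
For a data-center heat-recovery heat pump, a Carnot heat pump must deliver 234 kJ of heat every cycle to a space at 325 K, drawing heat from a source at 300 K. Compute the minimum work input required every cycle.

W_in ≈ 18.0 kJ

Reversible heating COP: COP_HP = T_H/(T_H − T_C) = 325.00/25.00 = 13.0000.
W = Q_H/COP_HP = 234/13.0000 = 18.0 kJ.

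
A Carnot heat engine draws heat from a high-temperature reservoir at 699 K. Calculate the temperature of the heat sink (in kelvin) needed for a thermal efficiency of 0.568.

T_C ≈ 302 K

From η = 1 − T_C/T_H, T_C = T_H·(1 − η) = 699.00 × (1 − 0.568) = 302 K.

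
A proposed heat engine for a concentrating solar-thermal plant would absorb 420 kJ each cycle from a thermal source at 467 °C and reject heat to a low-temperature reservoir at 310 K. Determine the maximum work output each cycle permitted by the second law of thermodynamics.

W_max ≈ 244 kJ

T_H = 467 °C → 467 + 273.15 = 740.15 K.
The second-law ceiling is the Carnot efficiency, η_max = 1 − T_C/T_H = 1 − 310.00/740.15 = 0.5812.
W_max = η_max · Q_H = 0.5812 × 420 = 244 kJ.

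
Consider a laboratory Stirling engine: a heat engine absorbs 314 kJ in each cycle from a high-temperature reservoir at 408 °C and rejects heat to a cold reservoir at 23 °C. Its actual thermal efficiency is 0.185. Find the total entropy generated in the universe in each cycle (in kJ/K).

T_H = 408 °C → 408 + 273.15 = 681.15 K.
T_C = 23 °C → 23 + 273.15 = 296.15 K.
W = η·Q_H = 0.185 × 314 = 58.09 kJ, so Q_C = Q_H − W = 255.9 kJ.
Entropy balance on the reservoirs: −Q_H/T_H = -0.4610 kJ/K, +Q_C/T_C = 0.8641 kJ/K.
ΔS_univ = −Q_H/T_H + Q_C/T_C = 0.4031 kJ/K (> 0, since η = 0.185 < η_Carnot = 0.565).

ΔS_univ ≈ 0.4031 kJ/K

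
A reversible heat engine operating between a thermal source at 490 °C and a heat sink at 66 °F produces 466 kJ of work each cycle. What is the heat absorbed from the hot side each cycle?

Q_H ≈ 754.9 kJ

T_H = 490 °C → 490 + 273.15 = 763.15 K.
T_C = 66 °F → (66 − 32) × 5/9 = 18.89 °C = 292.04 K.
η_rev = 1 − T_C/T_H = 1 − 292.04/763.15 = 0.6173.
Q_H = W/η = 466/0.6173 = 754.9 kJ.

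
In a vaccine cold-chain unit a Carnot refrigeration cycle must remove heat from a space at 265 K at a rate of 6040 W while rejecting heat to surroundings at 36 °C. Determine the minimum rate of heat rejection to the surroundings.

T_H = 36 °C → 36 + 273.15 = 309.15 K.
For a reversible cycle Q_H/Q_C = T_H/T_C, so Q_H = Q_C·T_H/T_C = 6040 × 309.15/265.00 = 7050 W.

Q̇_H ≈ 7050 W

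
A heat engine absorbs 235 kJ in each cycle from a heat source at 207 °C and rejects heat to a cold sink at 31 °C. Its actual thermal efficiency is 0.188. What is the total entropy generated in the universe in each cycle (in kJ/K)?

ΔS_univ ≈ 0.138 kJ/K

T_H = 207 °C → 207 + 273.15 = 480.15 K.
T_C = 31 °C → 31 + 273.15 = 304.15 K.
W = η·Q_H = 0.188 × 235 = 44.18 kJ, so Q_C = Q_H − W = 190.8 kJ.
The hot reservoir loses entropy Q_H/T_H = 235/480.15 = 0.4894 kJ/K; the cold reservoir gains Q_C/T_C = 190.8/304.15 = 0.6274 kJ/K.
ΔS_univ = −Q_H/T_H + Q_C/T_C = 0.138 kJ/K (> 0, since η = 0.188 < η_Carnot = 0.367).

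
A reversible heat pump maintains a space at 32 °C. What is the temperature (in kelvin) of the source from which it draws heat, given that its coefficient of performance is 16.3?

T_C ≈ 286 K

T_H = 32 °C → 32 + 273.15 = 305.15 K.
COP_HP = T_H/(T_H − T_C) ⇒ T_C = T_H·(COP_HP − 1)/COP_HP = 305.15 × (16.3 − 1)/16.3 = 286 K.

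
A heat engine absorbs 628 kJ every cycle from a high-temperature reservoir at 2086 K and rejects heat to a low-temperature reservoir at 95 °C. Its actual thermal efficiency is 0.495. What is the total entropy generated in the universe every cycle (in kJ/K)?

T_C = 95 °C → 95 + 273.15 = 368.15 K.
W = η·Q_H = 0.495 × 628 = 310.9 kJ, so Q_C = Q_H − W = 317.1 kJ.
Entropy balance on the reservoirs: −Q_H/T_H = -0.3011 kJ/K, +Q_C/T_C = 0.8614 kJ/K.
ΔS_univ = −Q_H/T_H + Q_C/T_C = 0.560 kJ/K (> 0, since η = 0.495 < η_Carnot = 0.824).

ΔS_univ ≈ 0.560 kJ/K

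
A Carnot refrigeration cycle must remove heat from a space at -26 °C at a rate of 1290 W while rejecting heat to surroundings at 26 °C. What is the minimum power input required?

T_H = 26 °C → 26 + 273.15 = 299.15 K.
T_C = -26 °C → -26 + 273.15 = 247.15 K.
Carnot COP: COP_R = T_C/(T_H − T_C) = 247.15/52.00 = 4.7529.
W = Q_C/COP_R = 1290/4.7529 = 271 W.

Ẇ_in ≈ 271 W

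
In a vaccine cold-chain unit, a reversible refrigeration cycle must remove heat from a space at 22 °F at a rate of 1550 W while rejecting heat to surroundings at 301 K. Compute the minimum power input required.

Ẇ_in ≈ 193 W

T_C = 22 °F → (22 − 32) × 5/9 = -5.56 °C = 267.59 K.
For a reversible refrigerator, COP_R = T_C/(T_H − T_C) = 267.59/33.41 = 8.0105.
W = Q_C/COP_R = 1550/8.0105 = 193 W.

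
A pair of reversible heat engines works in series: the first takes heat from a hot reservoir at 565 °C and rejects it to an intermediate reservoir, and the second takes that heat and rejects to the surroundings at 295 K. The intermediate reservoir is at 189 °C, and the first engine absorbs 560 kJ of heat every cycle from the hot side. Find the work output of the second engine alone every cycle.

T_H = 565 °C → 565 + 273.15 = 838.15 K.
T_m = 189 °C → 189 + 273.15 = 462.15 K.
Heat entering the second stage: Q_m = Q_H·(T_m/T_H) = 560 × 462.15/838.15 = 309 kJ.
Second-stage efficiency η₂ = 1 − T_C/T_m = 1 − 295.00/462.15 = 0.3617, so W₂ = η₂·Q_m = 112 kJ.

W₂ ≈ 112 kJ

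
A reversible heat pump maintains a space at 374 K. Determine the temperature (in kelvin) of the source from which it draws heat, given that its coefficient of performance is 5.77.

COP_HP = T_H/(T_H − T_C) ⇒ T_C = T_H·(COP_HP − 1)/COP_HP = 374.00 × (5.77 − 1)/5.77 = 309.2 K.

T_C ≈ 309.2 K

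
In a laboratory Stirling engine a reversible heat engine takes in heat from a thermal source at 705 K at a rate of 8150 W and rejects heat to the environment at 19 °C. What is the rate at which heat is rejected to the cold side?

T_C = 19 °C → 19 + 273.15 = 292.15 K.
Carnot efficiency: η = 1 − T_C/T_H = 1 − 292.15/705.00 = 0.5856.
For a reversible cycle Q_C/Q_H = T_C/T_H, so Q_C = 8150 × 292.15/705.00 = 3380 W.

Q̇_C ≈ 3380 W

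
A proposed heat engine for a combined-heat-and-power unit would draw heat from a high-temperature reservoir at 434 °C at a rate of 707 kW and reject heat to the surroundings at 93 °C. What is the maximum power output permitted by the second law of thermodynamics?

T_H = 434 °C → 434 + 273.15 = 707.15 K.
T_C = 93 °C → 93 + 273.15 = 366.15 K.
The upper bound on efficiency is η_max = 1 − T_C/T_H = 1 − 366.15/707.15 = 0.4822.
W_max = η_max · Q_H = 0.4822 × 707 = 341 kW.

Ẇ_max ≈ 341 kW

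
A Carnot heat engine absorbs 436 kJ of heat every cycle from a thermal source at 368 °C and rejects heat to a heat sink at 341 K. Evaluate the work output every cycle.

W ≈ 204 kJ

T_H = 368 °C → 368 + 273.15 = 641.15 K.
η_rev = 1 − T_C/T_H = 1 − 341.00/641.15 = 0.4681.
W = η·Q_H = 0.4681 × 436 = 204 kJ.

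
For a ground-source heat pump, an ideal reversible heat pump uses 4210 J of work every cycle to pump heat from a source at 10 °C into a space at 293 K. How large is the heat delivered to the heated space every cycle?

Q_H ≈ 125200 J

T_C = 10 °C → 10 + 273.15 = 283.15 K.
Reversible heating COP: COP_HP = T_H/(T_H − T_C) = 293.00/9.85 = 29.7462.
Q_H = COP_HP · W = 29.7462 × 4210 = 125200 J.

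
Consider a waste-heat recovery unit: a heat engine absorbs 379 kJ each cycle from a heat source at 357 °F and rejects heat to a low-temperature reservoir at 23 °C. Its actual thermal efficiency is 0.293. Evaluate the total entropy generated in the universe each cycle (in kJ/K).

ΔS_univ ≈ 0.06944 kJ/K

T_H = 357 °F → (357 − 32) × 5/9 = 180.56 °C = 453.71 K.
T_C = 23 °C → 23 + 273.15 = 296.15 K.
W = η·Q_H = 0.293 × 379 = 111.0 kJ, so Q_C = Q_H − W = 268.0 kJ.
The hot reservoir loses entropy Q_H/T_H = 379/453.71 = 0.8353 kJ/K; the cold reservoir gains Q_C/T_C = 268.0/296.15 = 0.9048 kJ/K.
ΔS_univ = −Q_H/T_H + Q_C/T_C = 0.06944 kJ/K (> 0, since η = 0.293 < η_Carnot = 0.347).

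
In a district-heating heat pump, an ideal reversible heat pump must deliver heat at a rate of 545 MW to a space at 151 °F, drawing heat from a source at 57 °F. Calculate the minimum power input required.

Ẇ_in ≈ 83.89 MW

T_H = 151 °F → (151 − 32) × 5/9 = 66.11 °C = 339.26 K.
T_C = 57 °F → (57 − 32) × 5/9 = 13.89 °C = 287.04 K.
The Carnot heat-pump COP is COP_HP = T_H/(T_H − T_C) = 339.26/52.22 = 6.4965.
W = Q_H/COP_HP = 545/6.4965 = 83.89 MW.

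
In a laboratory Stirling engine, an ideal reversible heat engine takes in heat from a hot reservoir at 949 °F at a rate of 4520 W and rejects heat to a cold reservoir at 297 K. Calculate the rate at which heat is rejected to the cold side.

Q̇_C ≈ 1715 W

T_H = 949 °F → (949 − 32) × 5/9 = 509.44 °C = 782.59 K.
Since the cycle is reversible, η = 1 − T_C/T_H = 1 − 297.00/782.59 = 0.6205.
For a reversible cycle Q_C/Q_H = T_C/T_H, so Q_C = 4520 × 297.00/782.59 = 1715 W.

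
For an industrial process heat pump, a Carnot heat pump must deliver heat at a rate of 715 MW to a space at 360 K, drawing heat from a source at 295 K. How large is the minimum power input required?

Ẇ_in ≈ 129 MW

COP_HP = T_H/(T_H − T_C) = 360.00/65.00 = 5.5385.
W = Q_H/COP_HP = 715/5.5385 = 129 MW.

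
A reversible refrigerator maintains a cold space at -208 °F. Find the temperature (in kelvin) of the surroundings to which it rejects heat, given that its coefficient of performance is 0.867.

T_H ≈ 301 K

T_C = -208 °F → (-208 − 32) × 5/9 = -133.33 °C = 139.82 K.
COP_R = T_C/(T_H − T_C) ⇒ T_H = T_C·(1 + 1/COP_R) = 139.82 × (1 + 1/0.867) = 301 K.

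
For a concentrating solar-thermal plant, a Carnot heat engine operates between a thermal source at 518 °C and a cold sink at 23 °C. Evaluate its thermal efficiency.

T_H = 518 °C → 518 + 273.15 = 791.15 K.
T_C = 23 °C → 23 + 273.15 = 296.15 K.
η_rev = 1 − T_C/T_H = 1 − 296.15/791.15 = 0.626.

η ≈ 0.626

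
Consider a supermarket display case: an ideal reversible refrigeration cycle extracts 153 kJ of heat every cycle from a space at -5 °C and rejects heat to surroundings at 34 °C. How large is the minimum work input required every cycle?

T_H = 34 °C → 34 + 273.15 = 307.15 K.
T_C = -5 °C → -5 + 273.15 = 268.15 K.
For a reversible refrigerator, COP_R = T_C/(T_H − T_C) = 268.15/39.00 = 6.8756.
W = Q_C/COP_R = 153/6.8756 = 22.25 kJ.

W_in ≈ 22.25 kJ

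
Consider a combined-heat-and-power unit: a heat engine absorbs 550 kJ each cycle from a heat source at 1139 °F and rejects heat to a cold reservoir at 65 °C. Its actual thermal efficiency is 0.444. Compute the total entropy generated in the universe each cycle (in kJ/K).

T_H = 1139 °F → (1139 − 32) × 5/9 = 615.00 °C = 888.15 K.
T_C = 65 °C → 65 + 273.15 = 338.15 K.
W = η·Q_H = 0.444 × 550 = 244.2 kJ, so Q_C = Q_H − W = 305.8 kJ.
Entropy balance on the reservoirs: −Q_H/T_H = -0.6193 kJ/K, +Q_C/T_C = 0.9043 kJ/K.
ΔS_univ = −Q_H/T_H + Q_C/T_C = 0.2851 kJ/K (> 0, since η = 0.444 < η_Carnot = 0.619).

ΔS_univ ≈ 0.2851 kJ/K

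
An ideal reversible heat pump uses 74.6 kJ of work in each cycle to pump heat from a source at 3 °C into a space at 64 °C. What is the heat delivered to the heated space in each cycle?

Q_H ≈ 412 kJ

T_H = 64 °C → 64 + 273.15 = 337.15 K.
T_C = 3 °C → 3 + 273.15 = 276.15 K.
Reversible heating COP: COP_HP = T_H/(T_H − T_C) = 337.15/61.00 = 5.5270.
Q_H = COP_HP · W = 5.5270 × 74.6 = 412 kJ.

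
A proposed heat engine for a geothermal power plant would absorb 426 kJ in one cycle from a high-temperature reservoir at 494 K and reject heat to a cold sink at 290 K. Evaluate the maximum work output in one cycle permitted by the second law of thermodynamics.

W_max ≈ 175.9 kJ

The second-law ceiling is the Carnot efficiency, η_max = 1 − T_C/T_H = 1 − 290.00/494.00 = 0.4130.
W_max = η_max · Q_H = 0.4130 × 426 = 175.9 kJ.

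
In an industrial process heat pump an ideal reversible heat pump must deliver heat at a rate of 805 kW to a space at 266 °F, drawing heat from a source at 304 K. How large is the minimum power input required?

T_H = 266 °F → (266 − 32) × 5/9 = 130.00 °C = 403.15 K.
Reversible heating COP: COP_HP = T_H/(T_H − T_C) = 403.15/99.15 = 4.0661.
W = Q_H/COP_HP = 805/4.0661 = 198.0 kW.

Ẇ_in ≈ 198.0 kW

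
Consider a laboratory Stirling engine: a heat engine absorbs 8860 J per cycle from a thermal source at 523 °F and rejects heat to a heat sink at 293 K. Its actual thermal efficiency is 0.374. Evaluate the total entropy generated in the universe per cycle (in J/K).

ΔS_univ ≈ 2.700 J/K

T_H = 523 °F → (523 − 32) × 5/9 = 272.78 °C = 545.93 K.
W = η·Q_H = 0.374 × 8860 = 3314 J, so Q_C = Q_H − W = 5546 J.
Entropy balance on the reservoirs: −Q_H/T_H = -16.23 J/K, +Q_C/T_C = 18.93 J/K.
ΔS_univ = −Q_H/T_H + Q_C/T_C = 2.700 J/K (> 0, since η = 0.374 < η_Carnot = 0.463).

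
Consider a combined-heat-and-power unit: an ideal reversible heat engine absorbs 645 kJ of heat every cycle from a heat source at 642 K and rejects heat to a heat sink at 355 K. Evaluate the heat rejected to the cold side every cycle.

Q_C ≈ 356.7 kJ

The Carnot efficiency is η = 1 − T_C/T_H = 1 − 355.00/642.00 = 0.4470.
For a reversible cycle Q_C/Q_H = T_C/T_H, so Q_C = 645 × 355.00/642.00 = 356.7 kJ.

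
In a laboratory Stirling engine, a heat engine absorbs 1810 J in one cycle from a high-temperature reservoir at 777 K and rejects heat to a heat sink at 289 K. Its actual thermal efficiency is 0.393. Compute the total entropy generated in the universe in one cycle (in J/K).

ΔS_univ ≈ 1.472 J/K

W = η·Q_H = 0.393 × 1810 = 711.3 J, so Q_C = Q_H − W = 1099 J.
Reservoir entropy changes: ΔS_H = −Q_H/T_H = −1810/777.00 = -2.329 J/K and ΔS_C = +Q_C/T_C = 1099/289.00 = 3.802 J/K.
ΔS_univ = −Q_H/T_H + Q_C/T_C = 1.472 J/K (> 0, since η = 0.393 < η_Carnot = 0.628).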